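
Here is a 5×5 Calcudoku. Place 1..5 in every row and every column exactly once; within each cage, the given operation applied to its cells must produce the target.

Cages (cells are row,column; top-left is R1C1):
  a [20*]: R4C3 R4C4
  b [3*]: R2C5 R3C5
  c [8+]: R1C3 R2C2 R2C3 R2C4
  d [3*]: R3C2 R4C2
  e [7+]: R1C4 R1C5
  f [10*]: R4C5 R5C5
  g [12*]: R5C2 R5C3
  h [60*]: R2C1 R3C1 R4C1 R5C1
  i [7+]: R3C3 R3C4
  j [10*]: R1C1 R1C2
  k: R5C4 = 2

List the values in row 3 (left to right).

K is a freebie, so R5C4 = 2.
Row 5 now contains 2; hence R5C5 = 5.
Column 5 already has 5; hence R4C5 = 2.
In row 1, 1 can only go at R1C3, so R1C3 = 1.
In row 2, 5 can only go at R2C1, so R2C1 = 5.
Column 1 already has 5; hence R1C1 = 2.
Cage j's pair has product 10, so R1C2 = 5.
Row 2 needs a 3, and only R2C5 is open for it.
Cage e's pair has sum 7, leaving R1C4 = 3.
Column 5 now contains 3, leaving R1C5 = 4.
Column 5 now contains 3, which forces R3C5 = 1.
1 is placed in row 3, which forces R3C2 = 3.
Row 3 now contains 3, so R3C3 = 2.
Cage d's pair has product 3, which forces R4C2 = 1.
3 is placed in column 2; hence R5C2 = 4.
4 is placed in row 5, so R5C3 = 3.
4 is placed in column 2, which forces R2C2 = 2.
Column 3 already has 2, leaving R2C3 = 4.
Cage c has sum 8, which forces R2C4 = 1.
Row 3 now contains 3, so R3C1 = 4.
Cage i's pair has sum 7, leaving R3C4 = 5.
Cage h has product 60, so R4C1 = 3.
Column 3 already has 4, leaving R4C3 = 5.
5 is placed in column 4, so R4C4 = 4.
3 is placed in row 5; hence R5C1 = 1.
Filled in: 2 5 1 3 4 / 5 2 4 1 3 / 4 3 2 5 1 / 3 1 5 4 2 / 1 4 3 2 5.

4 3 2 5 1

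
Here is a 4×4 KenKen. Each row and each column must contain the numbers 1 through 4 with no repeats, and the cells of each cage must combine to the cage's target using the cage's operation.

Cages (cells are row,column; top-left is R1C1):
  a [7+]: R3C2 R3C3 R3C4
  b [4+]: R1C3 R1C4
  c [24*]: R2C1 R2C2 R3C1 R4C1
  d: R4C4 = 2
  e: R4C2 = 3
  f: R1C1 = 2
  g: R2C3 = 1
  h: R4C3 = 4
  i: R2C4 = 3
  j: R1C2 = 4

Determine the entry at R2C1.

4

Cage f is given, leaving R1C1 = 2.
J is a freebie, which forces R1C2 = 4.
G is a freebie; hence R2C3 = 1.
Cage i is a single given cell, leaving R2C4 = 3.
E is a freebie, so R4C2 = 3.
H is a freebie, which forces R4C3 = 4.
Cage d is a single given cell; hence R4C4 = 2.
Column 3 now contains 1; hence R1C3 = 3.
Column 4 already has 3, so R1C4 = 1.
3 is placed in row 2, which forces R2C1 = 4.
3 is placed in row 2, which forces R2C2 = 2.
Cage c has product 24, which forces R3C1 = 3.
Cage a needs sum 7, so R3C2 = 1.
Column 3 now contains 4, which forces R3C3 = 2.
The 3 cells of cage a must have sum 7; hence R3C4 = 4.
Row 4 now contains 4; hence R4C1 = 1.
Filled in: 2 4 3 1 / 4 2 1 3 / 3 1 2 4 / 1 3 4 2.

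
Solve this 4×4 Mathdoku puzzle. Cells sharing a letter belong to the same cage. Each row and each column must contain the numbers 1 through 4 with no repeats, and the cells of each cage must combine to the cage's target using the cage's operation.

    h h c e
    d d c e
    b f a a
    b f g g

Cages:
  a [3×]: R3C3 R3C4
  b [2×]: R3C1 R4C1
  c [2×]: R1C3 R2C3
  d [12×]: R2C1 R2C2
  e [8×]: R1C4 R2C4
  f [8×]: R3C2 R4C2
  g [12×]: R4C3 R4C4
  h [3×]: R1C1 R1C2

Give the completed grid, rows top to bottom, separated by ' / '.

3 1 2 4 / 4 3 1 2 / 2 4 3 1 / 1 2 4 3

In row 1, 4 can only go at R1C4, so R1C4 = 4.
Column 4 now contains 4, leaving R2C4 = 2.
Cage g needs two cells with product 12, so R4C3 = 4.
Column 4 now contains 4, leaving R4C4 = 3.
Cage c needs two cells with product 2; hence R1C3 = 2.
Row 2 now contains 2, which forces R2C3 = 1.
Cage f needs two cells with product 8, so R3C2 = 4.
Cage a needs two cells with product 3, leaving R3C3 = 3.
Column 4 now contains 3, leaving R3C4 = 1.
Row 4 already has 4, so R4C2 = 2.
Cage d's pair has product 12, leaving R2C1 = 4.
Column 2 already has 4, so R2C2 = 3.
1 is placed in row 3, so R3C1 = 2.
Row 4 already has 2, so R4C1 = 1.
Column 1 already has 1, so R1C1 = 3.
Column 2 now contains 3, leaving R1C2 = 1.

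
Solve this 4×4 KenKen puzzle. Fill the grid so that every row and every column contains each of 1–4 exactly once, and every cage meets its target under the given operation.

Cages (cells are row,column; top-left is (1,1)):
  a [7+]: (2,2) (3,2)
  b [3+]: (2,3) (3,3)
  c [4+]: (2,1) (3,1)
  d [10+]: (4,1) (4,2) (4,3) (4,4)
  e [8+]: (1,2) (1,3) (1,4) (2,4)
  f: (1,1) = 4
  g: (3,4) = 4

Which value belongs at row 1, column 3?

3

Cage f is a single given cell, leaving (1,1) = 4.
Cage g is a single given cell, so (3,4) = 4.
The two cells of cage a must have sum 7, leaving (2,2) = 4.
The 4 cells of cage e must have sum 8; hence (2,4) = 2.
Row 3 now contains 4, leaving (3,2) = 3.
Cage c needs two cells with sum 4, leaving (2,1) = 3.
Row 2 already has 2; hence (2,3) = 1.
3 is placed in row 3, which forces (3,1) = 1.
Cage b's pair has sum 3, leaving (3,3) = 2.
1 is placed in column 1, which forces (4,1) = 2.
2 is placed in row 4, so (4,2) = 1.
The 4 cells of cage d must have sum 10, leaving (4,3) = 4.
Row 4 now contains 1, so (4,4) = 3.
Column 2 already has 1, which forces (1,2) = 2.
Column 3 already has 2, leaving (1,3) = 3.
Column 4 already has 3, which forces (1,4) = 1.
The full grid is 4 2 3 1 / 3 4 1 2 / 1 3 2 4 / 2 1 4 3.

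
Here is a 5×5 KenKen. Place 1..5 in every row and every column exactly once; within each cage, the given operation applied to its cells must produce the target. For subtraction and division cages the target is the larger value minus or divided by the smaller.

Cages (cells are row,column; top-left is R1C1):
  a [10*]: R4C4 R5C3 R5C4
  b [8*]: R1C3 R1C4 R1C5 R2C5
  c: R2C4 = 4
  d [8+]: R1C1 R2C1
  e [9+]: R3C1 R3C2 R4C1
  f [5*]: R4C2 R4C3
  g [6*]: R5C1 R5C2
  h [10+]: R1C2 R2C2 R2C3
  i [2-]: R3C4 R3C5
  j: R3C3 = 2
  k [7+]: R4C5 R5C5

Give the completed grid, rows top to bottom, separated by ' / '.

Cage c is a single given cell; hence R2C4 = 4.
Cage b has product 8, which forces R2C5 = 1.
J is a freebie; hence R3C3 = 2.
The only place for 2 in row 2 is R2C2.
Cage g's pair has product 6, which forces R5C1 = 2.
Column 2 already has 2, which forces R5C2 = 3.
Column 2 now contains 3; hence R1C2 = 5.
Cage h needs sum 10, leaving R2C3 = 3.
Column 2 now contains 5, leaving R4C2 = 1.
Row 4 already has 1, which forces R4C3 = 5.
The 3 cells of cage a must have product 10, which forces R4C4 = 2.
2 is placed in row 4, leaving R4C5 = 3.
Column 3 already has 5, which forces R5C3 = 1.
1 is placed in row 5; hence R5C4 = 5.
5 is placed in row 5; hence R5C5 = 4.
Row 1 now contains 5, so R1C1 = 3.
Column 3 already has 1, which forces R1C3 = 4.
Column 4 already has 2, so R1C4 = 1.
Column 5 already has 4, so R1C5 = 2.
Row 2 now contains 3; hence R2C1 = 5.
Cage e has sum 9, which forces R3C1 = 1.
Column 2 now contains 1, leaving R3C2 = 4.
The two cells of cage i must have difference 2; hence R3C4 = 3.
Column 5 now contains 3; hence R3C5 = 5.
3 is placed in row 4, leaving R4C1 = 4.

3 5 4 1 2 / 5 2 3 4 1 / 1 4 2 3 5 / 4 1 5 2 3 / 2 3 1 5 4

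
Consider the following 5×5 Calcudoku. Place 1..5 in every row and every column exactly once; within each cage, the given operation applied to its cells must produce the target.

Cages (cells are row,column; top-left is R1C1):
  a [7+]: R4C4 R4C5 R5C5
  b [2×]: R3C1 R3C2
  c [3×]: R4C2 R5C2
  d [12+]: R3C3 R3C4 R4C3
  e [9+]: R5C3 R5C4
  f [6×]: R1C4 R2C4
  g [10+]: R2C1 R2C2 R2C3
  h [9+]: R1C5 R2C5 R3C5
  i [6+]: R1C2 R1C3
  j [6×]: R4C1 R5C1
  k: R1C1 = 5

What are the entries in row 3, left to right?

Cage k is a single given cell, so R1C1 = 5.
In row 1, 1 can only go at R1C5, so R1C5 = 1.
The only place for 3 in row 1 is R1C4.
Column 4 now contains 3, which forces R2C4 = 2.
Column 4 now contains 2; hence R4C4 = 1.
1 is placed in row 4, so R4C2 = 3.
The two cells of cage c must have product 3, which forces R5C2 = 1.
The two cells of cage b must have product 2; hence R3C1 = 1.
Column 2 now contains 1; hence R3C2 = 2.
Row 3 already has 2; hence R3C3 = 3.
3 is placed in row 3, which forces R3C5 = 5.
Row 4 already has 3, which forces R4C1 = 2.
Row 4 already has 2; hence R4C5 = 4.
The two cells of cage j must have product 6, leaving R5C1 = 3.
Column 5 now contains 4, so R5C5 = 2.
Column 2 now contains 2; hence R1C2 = 4.
Cage i's pair has sum 6; hence R1C3 = 2.
1 is placed in column 1, leaving R2C1 = 4.
Cage g has sum 10, leaving R2C2 = 5.
The 3 cells of cage g must have sum 10; hence R2C3 = 1.
5 is placed in column 5; hence R2C5 = 3.
Row 3 already has 5; hence R3C4 = 4.
Row 4 now contains 4; hence R4C3 = 5.
5 is placed in column 3, which forces R5C3 = 4.
4 is placed in column 4, which forces R5C4 = 5.
Filled in: 5 4 2 3 1 / 4 5 1 2 3 / 1 2 3 4 5 / 2 3 5 1 4 / 3 1 4 5 2.

1 2 3 4 5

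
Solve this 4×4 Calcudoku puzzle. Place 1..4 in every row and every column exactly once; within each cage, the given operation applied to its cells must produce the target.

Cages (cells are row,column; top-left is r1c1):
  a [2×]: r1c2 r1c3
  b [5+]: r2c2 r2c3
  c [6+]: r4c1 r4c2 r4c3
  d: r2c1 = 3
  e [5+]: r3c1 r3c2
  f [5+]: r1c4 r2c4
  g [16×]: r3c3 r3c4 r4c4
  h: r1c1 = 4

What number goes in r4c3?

3

Cage h is a single given cell; hence r1c1 = 4.
Cage d is given; hence r2c1 = 3.
The only place for 3 in row 1 is r1c4.
The two cells of cage f must have sum 5, leaving r2c4 = 2.
2 is placed in column 4; hence r4c4 = 4.
Cage g has product 16; hence r3c3 = 4.
Column 4 already has 4, so r3c4 = 1.
The two cells of cage b must have sum 5, so r2c2 = 4.
4 is placed in column 3, leaving r2c3 = 1.
Row 3 already has 1; hence r3c1 = 2.
4 is placed in row 3, which forces r3c2 = 3.
Column 1 now contains 2, leaving r4c1 = 1.
Row 4 already has 1, so r4c2 = 2.
2 is placed in row 4, so r4c3 = 3.
2 is placed in column 2; hence r1c2 = 1.
Column 3 now contains 1, so r1c3 = 2.
Filled in: 4 1 2 3 / 3 4 1 2 / 2 3 4 1 / 1 2 3 4.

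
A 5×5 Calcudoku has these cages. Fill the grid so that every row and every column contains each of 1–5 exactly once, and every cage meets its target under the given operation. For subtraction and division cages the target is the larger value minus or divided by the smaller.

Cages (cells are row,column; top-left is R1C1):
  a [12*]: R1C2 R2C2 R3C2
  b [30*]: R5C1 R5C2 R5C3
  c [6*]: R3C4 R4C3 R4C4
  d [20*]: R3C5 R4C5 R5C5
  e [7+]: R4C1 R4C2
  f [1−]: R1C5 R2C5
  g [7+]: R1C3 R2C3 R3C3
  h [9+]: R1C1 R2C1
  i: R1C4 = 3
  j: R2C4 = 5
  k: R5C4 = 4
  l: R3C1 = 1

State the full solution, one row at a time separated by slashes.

5 4 1 3 2 / 4 1 2 5 3 / 1 3 4 2 5 / 2 5 3 1 4 / 3 2 5 4 1

I is a freebie, so R1C4 = 3.
Cage j is given; hence R2C4 = 5.
Cage l is a single given cell, leaving R3C1 = 1.
1 is placed in row 3, leaving R3C4 = 2.
Column 4 already has 2, leaving R4C4 = 1.
Cage k is given, so R5C4 = 4.
The two cells of cage h must have sum 9; hence R1C1 = 5.
Row 2 already has 5, leaving R2C1 = 4.
2 is placed in row 3, which forces R3C3 = 4.
Row 3 already has 4, which forces R3C5 = 5.
Cage c has product 6, so R4C3 = 3.
Column 5 already has 5; hence R4C5 = 4.
The 3 cells of cage d must have product 20, so R5C5 = 1.
The 3 cells of cage a must have product 12, so R1C2 = 4.
Column 5 already has 1, which forces R1C5 = 2.
Cage a has product 12; hence R2C2 = 1.
Row 2 already has 1, leaving R2C3 = 2.
Cage f's pair has difference 1; hence R2C5 = 3.
Row 3 already has 4, which forces R3C2 = 3.
Row 4 now contains 3, which forces R4C1 = 2.
Cage e's pair has sum 7; hence R4C2 = 5.
2 is placed in column 1, which forces R5C1 = 3.
5 is placed in column 2; hence R5C2 = 2.
2 is placed in column 3; hence R5C3 = 5.
Row 1 already has 2, leaving R1C3 = 1.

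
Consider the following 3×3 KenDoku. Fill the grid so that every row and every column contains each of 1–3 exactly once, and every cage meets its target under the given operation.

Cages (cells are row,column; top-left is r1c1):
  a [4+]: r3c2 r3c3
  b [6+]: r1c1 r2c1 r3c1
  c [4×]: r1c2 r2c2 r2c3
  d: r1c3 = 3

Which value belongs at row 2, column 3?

Cage c has product 4, leaving r1c2 = 2.
Cage d is given, which forces r1c3 = 3.
Cage c has product 4; hence r2c2 = 1.
The 3 cells of cage c must have product 4; hence r2c3 = 2.
1 is placed in column 2, leaving r3c2 = 3.
Column 3 already has 3, which forces r3c3 = 1.
3 is placed in row 1, so r1c1 = 1.
2 is placed in row 2, so r2c1 = 3.
Row 3 already has 1, so r3c1 = 2.
Completed grid: 1 2 3 / 3 1 2 / 2 3 1.

2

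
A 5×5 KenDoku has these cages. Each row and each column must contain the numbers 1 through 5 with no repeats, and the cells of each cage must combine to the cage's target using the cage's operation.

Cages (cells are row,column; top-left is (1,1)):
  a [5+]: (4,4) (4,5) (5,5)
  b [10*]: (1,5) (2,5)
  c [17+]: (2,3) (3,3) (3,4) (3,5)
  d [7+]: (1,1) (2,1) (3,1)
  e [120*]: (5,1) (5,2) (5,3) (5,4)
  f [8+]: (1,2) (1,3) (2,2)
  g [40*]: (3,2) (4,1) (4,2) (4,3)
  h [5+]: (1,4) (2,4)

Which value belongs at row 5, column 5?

1

Cage c has sum 17; hence (2,3) = 5.
5 is placed in row 2, so (2,5) = 2.
Column 5 already has 2, which forces (5,5) = 1.
Column 5 already has 2, leaving (1,5) = 5.
Cage a has sum 5, leaving (4,4) = 1.
Column 5 now contains 1, so (4,5) = 3.
Cage h's pair has sum 5, which forces (1,4) = 2.
The two cells of cage h must have sum 5, leaving (2,4) = 3.
Cage g has product 40, so (3,2) = 1.
Cage c has sum 17, so (3,3) = 3.
Cage c has sum 17, leaving (3,4) = 5.
Column 5 already has 3, so (3,5) = 4.
5 is placed in column 4, which forces (5,4) = 4.
The 3 cells of cage f must have sum 8, so (1,2) = 3.
The 3 cells of cage f must have sum 8, which forces (1,3) = 1.
Column 2 already has 1, leaving (2,2) = 4.
Row 3 now contains 4, leaving (3,1) = 2.
Column 2 already has 3, so (5,2) = 5.
4 is placed in row 5, so (5,3) = 2.
1 is placed in row 1, which forces (1,1) = 4.
Row 2 now contains 4; hence (2,1) = 1.
The 4 cells of cage g must have product 40, so (4,1) = 5.
Column 2 already has 5; hence (4,2) = 2.
Column 3 already has 2, so (4,3) = 4.
Row 5 now contains 5, leaving (5,1) = 3.
Completed grid: 4 3 1 2 5 / 1 4 5 3 2 / 2 1 3 5 4 / 5 2 4 1 3 / 3 5 2 4 1.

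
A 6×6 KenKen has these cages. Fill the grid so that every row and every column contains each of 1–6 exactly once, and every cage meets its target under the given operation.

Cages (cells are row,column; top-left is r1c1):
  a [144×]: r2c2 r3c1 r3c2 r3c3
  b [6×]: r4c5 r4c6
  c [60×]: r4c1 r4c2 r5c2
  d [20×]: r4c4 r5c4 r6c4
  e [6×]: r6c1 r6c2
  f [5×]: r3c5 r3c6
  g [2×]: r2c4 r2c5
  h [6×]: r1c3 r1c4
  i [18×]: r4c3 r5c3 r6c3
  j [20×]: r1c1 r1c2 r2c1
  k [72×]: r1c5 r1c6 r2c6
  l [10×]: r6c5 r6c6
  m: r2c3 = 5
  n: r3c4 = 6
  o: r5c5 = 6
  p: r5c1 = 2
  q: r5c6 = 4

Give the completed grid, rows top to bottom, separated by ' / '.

Cage m is a single given cell; hence r2c3 = 5.
Cage n is a single given cell, which forces r3c4 = 6.
P is a freebie, so r5c1 = 2.
O is a freebie, which forces r5c5 = 6.
Cage q is given, which forces r5c6 = 4.
The 3 cells of cage k must have product 72, which forces r1c5 = 4.
The 4 cells of cage a must have product 144, so r2c2 = 6.
Row 2 now contains 6, leaving r2c6 = 3.
Column 6 now contains 3, leaving r1c6 = 6.
The 3 cells of cage j must have product 20, leaving r2c1 = 4.
Column 1 now contains 4, leaving r3c1 = 3.
6 is placed in column 6, leaving r4c6 = 2.
3 is placed in column 1; hence r6c1 = 6.
Column 6 already has 2, which forces r6c6 = 5.
Cage f's pair has product 5, leaving r3c5 = 5.
Column 6 already has 5, so r3c6 = 1.
Column 1 now contains 6, leaving r4c1 = 5.
Cage c needs product 60, leaving r4c2 = 4.
Cage i needs product 18; hence r4c3 = 6.
Row 4 already has 4, so r4c4 = 1.
Cage b's pair has product 6, which forces r4c5 = 3.
Cage c has product 60, so r5c2 = 3.
3 is placed in row 5; hence r5c3 = 1.
Column 4 already has 1, which forces r5c4 = 5.
Cage e needs two cells with product 6, which forces r6c2 = 1.
1 is placed in column 3; hence r6c3 = 3.
Column 4 already has 1, leaving r6c4 = 4.
5 is placed in row 6, leaving r6c5 = 2.
Column 1 now contains 5, which forces r1c1 = 1.
Column 2 now contains 1, leaving r1c2 = 5.
3 is placed in column 3, so r1c3 = 2.
The two cells of cage h must have product 6; hence r1c4 = 3.
Column 4 already has 1; hence r2c4 = 2.
Column 5 now contains 2, leaving r2c5 = 1.
Column 2 now contains 4, leaving r3c2 = 2.
Cage a needs product 144; hence r3c3 = 4.

1 5 2 3 4 6 / 4 6 5 2 1 3 / 3 2 4 6 5 1 / 5 4 6 1 3 2 / 2 3 1 5 6 4 / 6 1 3 4 2 5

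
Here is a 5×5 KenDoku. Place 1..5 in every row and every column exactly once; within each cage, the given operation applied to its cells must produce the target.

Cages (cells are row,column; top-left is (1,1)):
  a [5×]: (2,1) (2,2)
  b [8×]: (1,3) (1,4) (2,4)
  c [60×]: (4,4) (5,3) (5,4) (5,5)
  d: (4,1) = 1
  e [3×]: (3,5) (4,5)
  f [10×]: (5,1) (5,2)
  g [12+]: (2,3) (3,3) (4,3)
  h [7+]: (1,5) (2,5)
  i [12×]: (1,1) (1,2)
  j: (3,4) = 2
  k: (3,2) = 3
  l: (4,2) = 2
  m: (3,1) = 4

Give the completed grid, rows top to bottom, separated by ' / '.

3 4 2 1 5 / 5 1 3 4 2 / 4 3 5 2 1 / 1 2 4 5 3 / 2 5 1 3 4

Cage m is given, leaving (3,1) = 4.
Cage k is a single given cell; hence (3,2) = 3.
Row 3 already has 3, so (3,3) = 5.
Cage j is given, which forces (3,4) = 2.
Row 3 already has 3; hence (3,5) = 1.
Cage d is given, which forces (4,1) = 1.
Cage l is given, so (4,2) = 2.
1 is placed in column 5, leaving (4,5) = 3.
Column 2 already has 2, leaving (5,2) = 5.
Column 1 now contains 4, which forces (1,1) = 3.
Column 2 already has 3; hence (1,2) = 4.
Cage b has product 8, leaving (1,3) = 2.
Row 1 now contains 4, leaving (1,4) = 1.
2 is placed in row 1, leaving (1,5) = 5.
Column 1 already has 1, so (2,1) = 5.
5 is placed in column 2, so (2,2) = 1.
The 3 cells of cage g must have sum 12; hence (2,3) = 3.
Column 4 already has 1; hence (2,4) = 4.
Column 5 now contains 5, so (2,5) = 2.
Row 4 already has 3, which forces (4,3) = 4.
Cage c needs product 60, which forces (4,4) = 5.
5 is placed in row 5, so (5,1) = 2.
Column 3 already has 3; hence (5,3) = 1.
Column 4 already has 1, so (5,4) = 3.
Cage c has product 60, leaving (5,5) = 4.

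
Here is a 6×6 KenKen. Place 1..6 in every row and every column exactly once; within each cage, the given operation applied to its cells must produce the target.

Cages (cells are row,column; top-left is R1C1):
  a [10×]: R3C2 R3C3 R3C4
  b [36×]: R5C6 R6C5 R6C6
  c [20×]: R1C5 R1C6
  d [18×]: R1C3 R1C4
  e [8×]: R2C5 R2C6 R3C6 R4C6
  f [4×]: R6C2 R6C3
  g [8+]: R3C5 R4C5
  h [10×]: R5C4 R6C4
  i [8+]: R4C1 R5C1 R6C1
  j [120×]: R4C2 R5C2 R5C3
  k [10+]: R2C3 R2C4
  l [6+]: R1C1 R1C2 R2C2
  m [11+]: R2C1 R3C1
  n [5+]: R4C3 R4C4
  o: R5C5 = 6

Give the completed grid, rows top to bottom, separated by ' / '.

2 1 3 6 4 5 / 5 3 6 4 1 2 / 6 2 5 1 3 4 / 4 6 2 3 5 1 / 1 5 4 2 6 3 / 3 4 1 5 2 6

The 4 cells of cage e must have product 8; hence R2C5 = 1.
Cage o is given; hence R5C5 = 6.
Cage j needs product 120, so R4C2 = 6.
The only place for 3 in row 2 is R2C2.
Row 2 needs a 2, and only R2C6 is open for it.
Column 6 now contains 2, leaving R5C6 = 3.
Row 2 needs a 5, and only R2C1 is open for it.
Column 1 already has 5, which forces R3C1 = 6.
Row 3 needs a 3, and only R3C5 is open for it.
Column 5 already has 3; hence R4C5 = 5.
Column 5 already has 3, so R6C5 = 2.
Cage b needs product 36, so R6C6 = 6.
5 is placed in column 5, so R1C5 = 4.
The two cells of cage c must have product 20, leaving R1C6 = 5.
The two cells of cage h must have product 10, leaving R5C4 = 2.
Row 6 now contains 2, leaving R6C4 = 5.
Column 4 now contains 5, which forces R3C4 = 1.
1 is placed in row 3, so R3C6 = 4.
Column 6 already has 4, so R4C6 = 1.
Cage n needs two cells with sum 5, so R4C3 = 2.
The two cells of cage n must have sum 5, which forces R4C4 = 3.
Cage d needs two cells with product 18; hence R1C3 = 3.
3 is placed in column 4, which forces R1C4 = 6.
Column 4 already has 6, which forces R2C4 = 4.
Cage a needs product 10, so R3C2 = 2.
Column 3 now contains 2, so R3C3 = 5.
3 is placed in row 4, which forces R4C1 = 4.
Cage i has sum 8, so R5C1 = 1.
Column 3 already has 5, so R5C3 = 4.
Cage i needs sum 8, leaving R6C1 = 3.
Column 3 already has 4; hence R6C3 = 1.
Column 1 already has 1, leaving R1C1 = 2.
Column 2 already has 2, which forces R1C2 = 1.
4 is placed in row 2, leaving R2C3 = 6.
4 is placed in row 5, which forces R5C2 = 5.
1 is placed in row 6, leaving R6C2 = 4.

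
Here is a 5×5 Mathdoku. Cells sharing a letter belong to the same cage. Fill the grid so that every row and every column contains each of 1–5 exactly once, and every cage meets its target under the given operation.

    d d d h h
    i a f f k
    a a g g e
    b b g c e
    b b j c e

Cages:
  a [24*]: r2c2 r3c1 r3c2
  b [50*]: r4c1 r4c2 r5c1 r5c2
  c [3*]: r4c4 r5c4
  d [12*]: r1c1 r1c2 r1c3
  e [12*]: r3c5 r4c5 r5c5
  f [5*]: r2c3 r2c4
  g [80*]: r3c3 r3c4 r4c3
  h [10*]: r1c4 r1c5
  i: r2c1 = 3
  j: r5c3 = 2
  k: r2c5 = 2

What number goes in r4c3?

4

Cage i is a single given cell, leaving r2c1 = 3.
Cage k is given; hence r2c5 = 2.
Cage g has product 80, which forces r3c3 = 5.
The 3 cells of cage g must have product 80; hence r3c4 = 4.
Cage g needs product 80, leaving r4c3 = 4.
Cage j is a single given cell; hence r5c3 = 2.
The two cells of cage h must have product 10, which forces r1c4 = 2.
Column 5 already has 2, which forces r1c5 = 5.
Row 2 now contains 2, so r2c2 = 4.
Column 3 already has 5, leaving r2c3 = 1.
The two cells of cage f must have product 5, so r2c4 = 5.
Row 3 already has 4, so r3c1 = 2.
Cage a has product 24, so r3c2 = 3.
Row 3 already has 3, leaving r3c5 = 1.
Column 1 already has 2, so r4c1 = 5.
Row 4 now contains 5, so r4c2 = 2.
Column 5 now contains 1, leaving r4c5 = 3.
5 is placed in column 1, leaving r5c1 = 1.
1 is placed in row 5, which forces r5c2 = 5.
1 is placed in row 5; hence r5c4 = 3.
Cage e needs product 12, leaving r5c5 = 4.
Column 1 now contains 1, leaving r1c1 = 4.
3 is placed in column 2, which forces r1c2 = 1.
1 is placed in column 3, so r1c3 = 3.
Row 4 already has 3; hence r4c4 = 1.
Completed grid: 4 1 3 2 5 / 3 4 1 5 2 / 2 3 5 4 1 / 5 2 4 1 3 / 1 5 2 3 4.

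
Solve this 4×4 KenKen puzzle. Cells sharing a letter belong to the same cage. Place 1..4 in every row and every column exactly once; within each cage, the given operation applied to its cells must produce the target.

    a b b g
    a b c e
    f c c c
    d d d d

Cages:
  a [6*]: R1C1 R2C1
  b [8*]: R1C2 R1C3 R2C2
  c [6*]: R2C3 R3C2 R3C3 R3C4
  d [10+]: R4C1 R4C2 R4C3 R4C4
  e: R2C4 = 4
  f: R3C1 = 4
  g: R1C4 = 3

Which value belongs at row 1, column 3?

Cage g is given, which forces R1C4 = 3.
The 4 cells of cage c must have product 6, leaving R2C3 = 1.
Cage e is given, which forces R2C4 = 4.
Cage f is a single given cell, so R3C1 = 4.
3 is placed in row 1, which forces R1C1 = 2.
Cage b needs product 8, which forces R1C2 = 1.
Cage b has product 8, which forces R1C3 = 4.
The two cells of cage a must have product 6, which forces R2C1 = 3.
Row 2 now contains 4, leaving R2C2 = 2.
Column 2 now contains 2, which forces R3C2 = 3.
Row 3 already has 3, so R3C3 = 2.
2 is placed in row 3, leaving R3C4 = 1.
Column 1 now contains 3, leaving R4C1 = 1.
Column 2 already has 3; hence R4C2 = 4.
Column 3 already has 2, leaving R4C3 = 3.
Column 4 already has 1, leaving R4C4 = 2.
The full grid is 2 1 4 3 / 3 2 1 4 / 4 3 2 1 / 1 4 3 2.

4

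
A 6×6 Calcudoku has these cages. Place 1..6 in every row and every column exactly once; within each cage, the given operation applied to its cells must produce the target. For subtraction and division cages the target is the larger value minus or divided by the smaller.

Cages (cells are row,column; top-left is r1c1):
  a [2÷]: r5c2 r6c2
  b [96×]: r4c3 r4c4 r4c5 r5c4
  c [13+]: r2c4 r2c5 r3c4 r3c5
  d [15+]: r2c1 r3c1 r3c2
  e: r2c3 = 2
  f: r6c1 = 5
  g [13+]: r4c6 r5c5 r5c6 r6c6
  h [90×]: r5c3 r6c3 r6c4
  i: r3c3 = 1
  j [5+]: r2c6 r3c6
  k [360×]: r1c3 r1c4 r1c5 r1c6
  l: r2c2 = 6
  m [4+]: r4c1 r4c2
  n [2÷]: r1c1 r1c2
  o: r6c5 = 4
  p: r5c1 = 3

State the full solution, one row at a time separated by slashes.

2 1 3 5 6 4 / 4 6 2 1 5 3 / 6 5 1 4 3 2 / 1 3 4 6 2 5 / 3 4 5 2 1 6 / 5 2 6 3 4 1

Cage l is a single given cell; hence r2c2 = 6.
Cage e is given, leaving r2c3 = 2.
I is a freebie, which forces r3c3 = 1.
Cage p is given; hence r5c1 = 3.
Cage f is a single given cell, so r6c1 = 5.
O is a freebie, which forces r6c5 = 4.
Column 1 now contains 5; hence r2c1 = 4.
Cage d has sum 15; hence r3c1 = 6.
Cage d has sum 15, so r3c2 = 5.
Column 1 already has 3, which forces r4c1 = 1.
Cage m's pair has sum 4, leaving r4c2 = 3.
Cage h needs product 90, which forces r5c3 = 5.
Column 1 already has 1; hence r1c1 = 2.
The 4 cells of cage b must have product 96, which forces r4c5 = 2.
Cage b has product 96, leaving r5c4 = 2.
Cage c needs sum 13; hence r3c4 = 4.
2 is placed in column 5, leaving r3c5 = 3.
Row 3 already has 4; hence r3c6 = 2.
Column 4 already has 4, which forces r4c4 = 6.
The two cells of cage a must have quotient 2, leaving r6c2 = 2.
6 is placed in column 4, so r6c4 = 3.
3 is placed in row 6, leaving r6c6 = 1.
3 is placed in column 4, which forces r1c4 = 5.
Cage k needs product 360, leaving r1c5 = 6.
5 is placed in column 4, so r2c4 = 1.
1 is placed in row 2, leaving r2c5 = 5.
Column 6 now contains 1, leaving r2c6 = 3.
Row 4 already has 6; hence r4c3 = 4.
Cage g has sum 13, which forces r4c6 = 5.
Cage g has sum 13, which forces r5c5 = 1.
Cage g has sum 13, so r5c6 = 6.
3 is placed in row 6, so r6c3 = 6.
4 is placed in column 3, which forces r1c3 = 3.
Column 6 now contains 3, leaving r1c6 = 4.
Row 5 already has 1, leaving r5c2 = 4.
Row 1 now contains 4, so r1c2 = 1.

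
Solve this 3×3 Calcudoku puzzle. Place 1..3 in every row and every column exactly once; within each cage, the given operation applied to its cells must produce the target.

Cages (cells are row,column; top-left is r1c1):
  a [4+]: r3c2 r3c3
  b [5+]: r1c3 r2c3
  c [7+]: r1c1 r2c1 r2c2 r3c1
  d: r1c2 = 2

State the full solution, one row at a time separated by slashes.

D is a freebie, leaving r1c2 = 2.
Row 1 already has 2; hence r1c3 = 3.
The 4 cells of cage c must have sum 7, so r2c2 = 1.
Column 3 already has 3, which forces r2c3 = 2.
1 is placed in column 2, leaving r3c2 = 3.
Column 3 already has 3, leaving r3c3 = 1.
Row 1 now contains 3, which forces r1c1 = 1.
Row 2 now contains 2, leaving r2c1 = 3.
1 is placed in row 3, so r3c1 = 2.

1 2 3 / 3 1 2 / 2 3 1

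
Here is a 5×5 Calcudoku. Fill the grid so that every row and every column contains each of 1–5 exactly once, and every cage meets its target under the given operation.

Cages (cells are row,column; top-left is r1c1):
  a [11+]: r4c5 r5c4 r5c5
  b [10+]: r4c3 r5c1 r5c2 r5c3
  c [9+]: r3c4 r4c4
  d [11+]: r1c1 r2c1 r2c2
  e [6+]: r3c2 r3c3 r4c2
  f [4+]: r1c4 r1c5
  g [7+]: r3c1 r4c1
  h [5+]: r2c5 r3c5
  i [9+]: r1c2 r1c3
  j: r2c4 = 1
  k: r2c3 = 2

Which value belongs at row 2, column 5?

3

Cage k is given; hence r2c3 = 2.
Cage j is a single given cell, so r2c4 = 1.
Column 4 already has 1; hence r1c4 = 3.
Cage f needs two cells with sum 4, which forces r1c5 = 1.
Column 5 now contains 1; hence r3c5 = 2.
The two cells of cage h must have sum 5, so r2c5 = 3.
Cage d has sum 11; hence r1c1 = 2.
Cage a needs sum 11, leaving r5c4 = 2.
Cage b needs sum 10, so r4c3 = 1.
Cage e needs sum 6, leaving r3c2 = 1.
Column 3 now contains 1; hence r3c3 = 3.
Row 4 already has 1, so r4c2 = 2.
Column 3 already has 3, so r5c3 = 5.
Row 5 now contains 5, leaving r5c5 = 4.
Cage i needs two cells with sum 9, so r1c2 = 5.
Column 3 now contains 5, leaving r1c3 = 4.
Column 2 already has 5, which forces r2c2 = 4.
3 is placed in row 3, which forces r3c1 = 4.
Row 3 already has 4; hence r3c4 = 5.
Cage g needs two cells with sum 7, which forces r4c1 = 3.
Column 4 already has 5, which forces r4c4 = 4.
Column 5 now contains 4, so r4c5 = 5.
Cage b has sum 10, so r5c1 = 1.
Row 5 now contains 5; hence r5c2 = 3.
Row 2 already has 4, which forces r2c1 = 5.
Completed grid: 2 5 4 3 1 / 5 4 2 1 3 / 4 1 3 5 2 / 3 2 1 4 5 / 1 3 5 2 4.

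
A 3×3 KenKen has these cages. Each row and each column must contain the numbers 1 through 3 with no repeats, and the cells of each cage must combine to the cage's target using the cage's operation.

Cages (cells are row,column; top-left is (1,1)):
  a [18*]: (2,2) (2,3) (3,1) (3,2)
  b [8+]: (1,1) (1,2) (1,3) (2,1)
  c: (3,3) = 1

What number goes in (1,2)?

Cage b has sum 8; hence (2,1) = 2.
C is a freebie; hence (3,3) = 1.
Cage a has product 18, leaving (2,2) = 1.
Column 3 now contains 1, so (2,3) = 3.
1 is placed in row 3; hence (3,1) = 3.
Cage a needs product 18, so (3,2) = 2.
Column 1 now contains 3, leaving (1,1) = 1.
Column 2 already has 2, so (1,2) = 3.
Column 3 now contains 3, so (1,3) = 2.
The full grid is 1 3 2 / 2 1 3 / 3 2 1.

3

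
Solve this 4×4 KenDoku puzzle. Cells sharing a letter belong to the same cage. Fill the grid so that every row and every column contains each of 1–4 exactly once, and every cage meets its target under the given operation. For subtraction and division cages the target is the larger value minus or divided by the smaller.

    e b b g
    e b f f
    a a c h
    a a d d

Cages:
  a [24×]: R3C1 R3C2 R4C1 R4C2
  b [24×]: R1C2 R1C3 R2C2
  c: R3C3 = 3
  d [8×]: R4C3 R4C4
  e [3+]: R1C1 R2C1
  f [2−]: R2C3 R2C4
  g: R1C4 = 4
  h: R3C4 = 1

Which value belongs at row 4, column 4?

2

Cage g is a single given cell, so R1C4 = 4.
Cage c is a single given cell, which forces R3C3 = 3.
Cage h is given, which forces R3C4 = 1.
Column 4 already has 4, which forces R4C4 = 2.
Cage b needs product 24; hence R1C2 = 3.
Column 3 already has 3, so R1C3 = 2.
Cage b has product 24, which forces R2C2 = 4.
Cage f's pair has difference 2, so R2C3 = 1.
Column 4 now contains 2, which forces R2C4 = 3.
Column 2 already has 4; hence R3C2 = 2.
Column 2 already has 3, leaving R4C2 = 1.
Row 4 now contains 2, which forces R4C3 = 4.
2 is placed in row 1, so R1C1 = 1.
1 is placed in row 2, so R2C1 = 2.
Row 3 already has 2, which forces R3C1 = 4.
1 is placed in row 4; hence R4C1 = 3.
Filled in: 1 3 2 4 / 2 4 1 3 / 4 2 3 1 / 3 1 4 2.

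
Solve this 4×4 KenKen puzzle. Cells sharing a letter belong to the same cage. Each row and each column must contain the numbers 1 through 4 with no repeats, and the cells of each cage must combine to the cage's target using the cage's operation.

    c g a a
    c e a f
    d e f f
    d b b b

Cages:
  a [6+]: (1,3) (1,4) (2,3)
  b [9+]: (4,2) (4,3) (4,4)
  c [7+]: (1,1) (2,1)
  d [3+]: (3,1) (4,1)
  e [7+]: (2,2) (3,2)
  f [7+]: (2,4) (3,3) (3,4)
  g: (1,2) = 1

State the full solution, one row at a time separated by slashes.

4 1 2 3 / 3 4 1 2 / 2 3 4 1 / 1 2 3 4

G is a freebie, so (1,2) = 1.
Cage a has sum 6, so (2,3) = 1.
In row 1, 4 can only go at (1,1), so (1,1) = 4.
Column 1 already has 4; hence (2,1) = 3.
Row 2 now contains 3, which forces (2,2) = 4.
Row 2 already has 4, which forces (2,4) = 2.
Column 2 already has 4, so (3,2) = 3.
Row 3 already has 3, which forces (3,4) = 1.
Column 2 already has 3, which forces (4,2) = 2.
Cage a has sum 6; hence (1,3) = 2.
2 is placed in column 4; hence (1,4) = 3.
Row 3 already has 1, so (3,1) = 2.
Cage f needs sum 7, which forces (3,3) = 4.
2 is placed in row 4, which forces (4,1) = 1.
Column 3 already has 4, so (4,3) = 3.
Column 4 already has 3, which forces (4,4) = 4.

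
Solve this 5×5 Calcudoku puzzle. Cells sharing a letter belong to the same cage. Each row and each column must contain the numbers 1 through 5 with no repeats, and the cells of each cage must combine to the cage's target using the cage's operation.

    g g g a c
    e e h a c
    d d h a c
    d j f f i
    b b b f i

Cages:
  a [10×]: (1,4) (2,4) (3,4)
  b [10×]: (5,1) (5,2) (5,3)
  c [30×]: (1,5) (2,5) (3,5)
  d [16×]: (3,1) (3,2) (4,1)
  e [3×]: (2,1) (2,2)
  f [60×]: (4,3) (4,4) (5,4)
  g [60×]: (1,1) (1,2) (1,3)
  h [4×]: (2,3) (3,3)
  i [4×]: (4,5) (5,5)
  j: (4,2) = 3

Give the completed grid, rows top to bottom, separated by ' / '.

Cage j is a single given cell, so (4,2) = 3.
The two cells of cage e must have product 3, leaving (2,1) = 3.
3 is placed in column 2, which forces (2,2) = 1.
Row 2 already has 1; hence (2,3) = 4.
4 is placed in column 3, leaving (3,3) = 1.
4 is placed in column 3, leaving (4,3) = 5.
Row 4 already has 5; hence (4,4) = 4.
Row 4 already has 4; hence (4,5) = 1.
Column 3 already has 5, so (5,3) = 2.
The 3 cells of cage f must have product 60; hence (5,4) = 3.
1 is placed in column 5, leaving (5,5) = 4.
Column 3 already has 5, which forces (1,3) = 3.
Cage a has product 10; hence (1,4) = 1.
1 is placed in row 3, leaving (3,1) = 4.
Cage d has product 16, which forces (3,2) = 2.
2 is placed in row 3, leaving (3,4) = 5.
Row 3 now contains 5, so (3,5) = 3.
Row 4 already has 4, which forces (4,1) = 2.
Cage b needs product 10; hence (5,1) = 1.
2 is placed in row 5, leaving (5,2) = 5.
4 is placed in column 1, so (1,1) = 5.
Column 2 already has 5, so (1,2) = 4.
Row 1 already has 5; hence (1,5) = 2.
Column 4 now contains 5; hence (2,4) = 2.
2 is placed in column 5; hence (2,5) = 5.

5 4 3 1 2 / 3 1 4 2 5 / 4 2 1 5 3 / 2 3 5 4 1 / 1 5 2 3 4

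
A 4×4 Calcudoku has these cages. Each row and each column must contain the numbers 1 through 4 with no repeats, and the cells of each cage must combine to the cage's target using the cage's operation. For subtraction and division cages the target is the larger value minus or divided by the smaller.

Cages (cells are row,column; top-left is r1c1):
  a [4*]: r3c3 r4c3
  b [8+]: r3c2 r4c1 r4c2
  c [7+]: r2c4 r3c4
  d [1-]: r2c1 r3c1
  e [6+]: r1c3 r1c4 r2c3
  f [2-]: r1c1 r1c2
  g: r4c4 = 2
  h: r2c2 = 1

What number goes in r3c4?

3

Cage h is given, which forces r2c2 = 1.
G is a freebie; hence r4c4 = 2.
The 3 cells of cage b must have sum 8; hence r4c1 = 1.
Row 4 now contains 1, which forces r4c3 = 4.
The 3 cells of cage b must have sum 8, which forces r3c2 = 4.
Column 3 now contains 4, which forces r3c3 = 1.
Row 3 now contains 4; hence r3c4 = 3.
4 is placed in row 4, leaving r4c2 = 3.
Cage f's pair has difference 2, which forces r1c1 = 4.
4 is placed in column 2, so r1c2 = 2.
Row 1 now contains 2; hence r1c3 = 3.
Column 4 already has 3, leaving r1c4 = 1.
Cage d's pair has difference 1, so r2c1 = 3.
Column 3 already has 3, leaving r2c3 = 2.
Column 4 already has 3; hence r2c4 = 4.
Row 3 now contains 3, which forces r3c1 = 2.
Completed grid: 4 2 3 1 / 3 1 2 4 / 2 4 1 3 / 1 3 4 2.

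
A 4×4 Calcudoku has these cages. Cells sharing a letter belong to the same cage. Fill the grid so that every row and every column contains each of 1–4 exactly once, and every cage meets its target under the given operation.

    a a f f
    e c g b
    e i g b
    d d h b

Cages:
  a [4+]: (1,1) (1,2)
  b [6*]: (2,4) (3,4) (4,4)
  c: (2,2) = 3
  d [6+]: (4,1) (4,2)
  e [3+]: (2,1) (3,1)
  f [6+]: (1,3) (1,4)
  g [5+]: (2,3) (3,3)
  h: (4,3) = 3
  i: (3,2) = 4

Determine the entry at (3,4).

3

C is a freebie, which forces (2,2) = 3.
Cage i is given, leaving (3,2) = 4.
Column 2 already has 4, so (4,2) = 2.
Cage h is a single given cell; hence (4,3) = 3.
Row 4 now contains 3, so (4,4) = 1.
Cage a needs two cells with sum 4; hence (1,1) = 3.
Column 2 now contains 3; hence (1,2) = 1.
The two cells of cage g must have sum 5, leaving (2,3) = 4.
1 is placed in column 4, which forces (2,4) = 2.
Cage g needs two cells with sum 5, which forces (3,3) = 1.
The 3 cells of cage b must have product 6, so (3,4) = 3.
Row 4 already has 2, so (4,1) = 4.
Column 3 already has 4, so (1,3) = 2.
Column 4 already has 2, which forces (1,4) = 4.
Row 2 now contains 2, leaving (2,1) = 1.
1 is placed in row 3, so (3,1) = 2.
The full grid is 3 1 2 4 / 1 3 4 2 / 2 4 1 3 / 4 2 3 1.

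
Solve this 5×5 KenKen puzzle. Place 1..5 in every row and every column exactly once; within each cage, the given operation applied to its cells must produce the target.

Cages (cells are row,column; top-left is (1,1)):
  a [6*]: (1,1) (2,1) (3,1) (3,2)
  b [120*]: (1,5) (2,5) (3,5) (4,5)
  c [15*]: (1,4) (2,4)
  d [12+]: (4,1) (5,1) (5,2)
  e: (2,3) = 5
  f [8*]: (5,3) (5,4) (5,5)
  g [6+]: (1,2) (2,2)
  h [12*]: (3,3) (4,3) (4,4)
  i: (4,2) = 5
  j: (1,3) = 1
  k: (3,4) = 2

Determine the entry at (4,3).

3

J is a freebie, which forces (1,3) = 1.
Cage e is given; hence (2,3) = 5.
Row 2 already has 5, which forces (2,4) = 3.
The 4 cells of cage a must have product 6, which forces (3,2) = 1.
K is a freebie, which forces (3,4) = 2.
I is a freebie, leaving (4,2) = 5.
Cage a needs product 6, so (1,1) = 2.
Row 1 already has 2; hence (1,2) = 4.
3 is placed in column 4; hence (1,4) = 5.
Row 1 already has 5, which forces (1,5) = 3.
Cage a has product 6, which forces (2,1) = 1.
Column 2 already has 4, leaving (2,2) = 2.
2 is placed in row 2; hence (2,5) = 4.
2 is placed in row 3; hence (3,1) = 3.
3 is placed in row 3, so (3,3) = 4.
Column 5 already has 4, which forces (3,5) = 5.
3 is placed in column 1, so (4,1) = 4.
Column 3 now contains 4, which forces (4,3) = 3.
Cage h has product 12, so (4,4) = 1.
Column 5 already has 4, which forces (4,5) = 2.
The 3 cells of cage d must have sum 12, so (5,1) = 5.
Column 2 already has 4, which forces (5,2) = 3.
Column 3 now contains 4, leaving (5,3) = 2.
Column 4 now contains 1, which forces (5,4) = 4.
Column 5 now contains 2, so (5,5) = 1.
Filled in: 2 4 1 5 3 / 1 2 5 3 4 / 3 1 4 2 5 / 4 5 3 1 2 / 5 3 2 4 1.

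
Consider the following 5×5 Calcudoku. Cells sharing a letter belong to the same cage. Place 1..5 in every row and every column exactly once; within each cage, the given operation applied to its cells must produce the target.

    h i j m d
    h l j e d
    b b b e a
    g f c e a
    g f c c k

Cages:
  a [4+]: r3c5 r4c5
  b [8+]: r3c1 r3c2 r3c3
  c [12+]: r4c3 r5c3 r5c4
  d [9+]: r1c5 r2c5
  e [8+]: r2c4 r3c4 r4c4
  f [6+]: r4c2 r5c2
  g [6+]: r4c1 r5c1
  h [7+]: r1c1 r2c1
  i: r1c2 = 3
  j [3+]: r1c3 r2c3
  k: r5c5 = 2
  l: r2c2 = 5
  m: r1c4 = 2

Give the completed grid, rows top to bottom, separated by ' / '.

Cage i is given, which forces r1c2 = 3.
M is a freebie; hence r1c4 = 2.
Cage l is a single given cell, leaving r2c2 = 5.
Row 2 already has 5, leaving r2c5 = 4.
K is a freebie, leaving r5c5 = 2.
Row 1 now contains 2, leaving r1c3 = 1.
Column 5 now contains 4; hence r1c5 = 5.
Cage j needs two cells with sum 3, which forces r2c3 = 2.
Cage f's pair has sum 6; hence r4c2 = 2.
Cage f's pair has sum 6, so r5c2 = 4.
5 is placed in row 1, so r1c1 = 4.
Row 2 now contains 2; hence r2c1 = 3.
Row 2 now contains 3, so r2c4 = 1.
Column 1 now contains 3, which forces r3c1 = 2.
Column 2 now contains 4, leaving r3c2 = 1.
1 is placed in row 3; hence r3c5 = 3.
Cage c needs sum 12, leaving r4c3 = 4.
Row 4 already has 4; hence r4c4 = 3.
Column 5 already has 3, so r4c5 = 1.
3 is placed in column 4; hence r5c4 = 5.
Column 3 already has 4, so r3c3 = 5.
Row 3 now contains 3, so r3c4 = 4.
Row 4 already has 1, so r4c1 = 5.
Row 5 now contains 5; hence r5c1 = 1.
Row 5 now contains 5, which forces r5c3 = 3.

4 3 1 2 5 / 3 5 2 1 4 / 2 1 5 4 3 / 5 2 4 3 1 / 1 4 3 5 2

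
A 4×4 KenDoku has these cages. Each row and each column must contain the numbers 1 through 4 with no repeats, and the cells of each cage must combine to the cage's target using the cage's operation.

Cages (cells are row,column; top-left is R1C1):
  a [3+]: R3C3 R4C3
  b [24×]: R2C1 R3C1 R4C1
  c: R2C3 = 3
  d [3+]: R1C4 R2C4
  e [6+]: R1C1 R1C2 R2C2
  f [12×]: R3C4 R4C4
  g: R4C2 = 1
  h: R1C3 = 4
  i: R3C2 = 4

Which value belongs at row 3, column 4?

H is a freebie, so R1C3 = 4.
Cage c is a single given cell, so R2C3 = 3.
Cage i is given, which forces R3C2 = 4.
4 is placed in row 3; hence R3C4 = 3.
G is a freebie, which forces R4C2 = 1.
1 is placed in row 4, so R4C3 = 2.
Column 4 already has 3; hence R4C4 = 4.
Cage e has sum 6; hence R1C1 = 1.
Cage e has sum 6, leaving R1C2 = 3.
1 is placed in row 1, so R1C4 = 2.
Cage b has product 24, so R2C1 = 4.
Column 2 already has 1, so R2C2 = 2.
Column 4 already has 2, leaving R2C4 = 1.
3 is placed in row 3, leaving R3C1 = 2.
Column 3 now contains 2, which forces R3C3 = 1.
Row 4 now contains 4, leaving R4C1 = 3.
The full grid is 1 3 4 2 / 4 2 3 1 / 2 4 1 3 / 3 1 2 4.

3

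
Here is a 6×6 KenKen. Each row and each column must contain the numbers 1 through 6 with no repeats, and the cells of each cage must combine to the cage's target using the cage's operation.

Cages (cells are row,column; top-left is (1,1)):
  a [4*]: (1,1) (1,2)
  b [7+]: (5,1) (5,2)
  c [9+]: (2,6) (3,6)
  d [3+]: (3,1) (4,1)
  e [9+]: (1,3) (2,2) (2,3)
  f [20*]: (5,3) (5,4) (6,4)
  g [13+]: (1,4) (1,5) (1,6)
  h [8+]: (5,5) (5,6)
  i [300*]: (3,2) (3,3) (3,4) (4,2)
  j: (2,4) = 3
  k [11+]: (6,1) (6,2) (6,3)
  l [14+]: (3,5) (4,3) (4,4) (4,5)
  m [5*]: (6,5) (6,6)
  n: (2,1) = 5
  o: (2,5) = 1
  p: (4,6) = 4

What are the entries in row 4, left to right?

2 5 6 1 3 4

N is a freebie; hence (2,1) = 5.
Cage j is given, so (2,4) = 3.
O is a freebie, so (2,5) = 1.
Cage i has product 300, which forces (4,2) = 5.
P is a freebie, which forces (4,6) = 4.
1 is placed in column 5; hence (6,5) = 5.
5 is placed in row 6, leaving (6,6) = 1.
4 is placed in column 6, which forces (2,6) = 6.
The two cells of cage c must have sum 9; hence (3,6) = 3.
Cage e has sum 9, so (1,3) = 3.
Row 3 now contains 3, which forces (3,5) = 4.
The 4 cells of cage l must have sum 14, which forces (4,5) = 3.
3 is placed in column 5; hence (5,5) = 6.
Cage g needs sum 13, so (1,4) = 6.
6 is placed in column 5, leaving (1,5) = 2.
The 3 cells of cage g must have sum 13, leaving (1,6) = 5.
Column 4 already has 6, leaving (4,4) = 1.
Column 4 now contains 1; hence (5,4) = 5.
Cage h needs two cells with sum 8, so (5,6) = 2.
The two cells of cage d must have sum 3, so (3,1) = 1.
Cage i has product 300, which forces (3,2) = 6.
The 4 cells of cage i must have product 300, which forces (3,3) = 5.
5 is placed in column 4, so (3,4) = 2.
Row 4 already has 1, which forces (4,1) = 2.
Row 4 already has 1; hence (4,3) = 6.
2 is placed in row 5, leaving (5,3) = 1.
6 is placed in column 3, which forces (6,3) = 2.
Cage f needs product 20, which forces (6,4) = 4.
Column 1 now contains 1, leaving (1,1) = 4.
The two cells of cage a must have product 4; hence (1,2) = 1.
Cage e needs sum 9, leaving (2,2) = 2.
Column 3 already has 2, leaving (2,3) = 4.
Column 1 now contains 4, so (5,1) = 3.
3 is placed in row 5, so (5,2) = 4.
The 3 cells of cage k must have sum 11, which forces (6,1) = 6.
2 is placed in row 6; hence (6,2) = 3.
Completed grid: 4 1 3 6 2 5 / 5 2 4 3 1 6 / 1 6 5 2 4 3 / 2 5 6 1 3 4 / 3 4 1 5 6 2 / 6 3 2 4 5 1.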